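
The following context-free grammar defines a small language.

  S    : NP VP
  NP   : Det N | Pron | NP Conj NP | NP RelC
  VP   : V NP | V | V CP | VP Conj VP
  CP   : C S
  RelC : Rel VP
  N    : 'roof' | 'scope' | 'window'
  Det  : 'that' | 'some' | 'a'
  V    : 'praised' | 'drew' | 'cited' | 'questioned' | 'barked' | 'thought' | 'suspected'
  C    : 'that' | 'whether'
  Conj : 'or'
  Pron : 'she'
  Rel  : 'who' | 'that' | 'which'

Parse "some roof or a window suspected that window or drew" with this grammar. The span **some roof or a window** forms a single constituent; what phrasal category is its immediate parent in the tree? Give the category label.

[S [NP [NP [Det some] [N roof]] [Conj or] [NP [Det a] [N window]]] [VP [VP [V suspected] [NP [Det that] [N window]]] [Conj or] [VP [V drew]]]]
The span 'some roof or a window' is the NP node built by NP → NP Conj NP.
Its mother is the S built by S → NP VP.

S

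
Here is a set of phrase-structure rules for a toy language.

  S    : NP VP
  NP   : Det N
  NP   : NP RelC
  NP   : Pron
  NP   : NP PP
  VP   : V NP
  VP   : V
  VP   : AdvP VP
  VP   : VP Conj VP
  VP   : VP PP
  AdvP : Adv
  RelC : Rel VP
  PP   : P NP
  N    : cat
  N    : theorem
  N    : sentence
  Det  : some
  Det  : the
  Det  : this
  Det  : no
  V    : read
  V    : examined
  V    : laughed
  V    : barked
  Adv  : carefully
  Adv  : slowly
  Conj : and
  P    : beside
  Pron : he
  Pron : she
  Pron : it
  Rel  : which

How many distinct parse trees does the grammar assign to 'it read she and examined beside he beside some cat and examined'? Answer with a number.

7

Two of the 7 distinct bracketings:
[S [NP [Pron it]] [VP [VP [V read] [NP [Pron she]]] [Conj and] [VP [VP [VP [V examined]] [PP [P beside] [NP [NP [Pron he]] [PP [P beside] [NP [Det some] [N cat]]]]]] [Conj and] [VP [V examined]]]]]
[S [NP [Pron it]] [VP [VP [V read] [NP [Pron she]]] [Conj and] [VP [VP [VP [VP [V examined]] [PP [P beside] [NP [Pron he]]]] [PP [P beside] [NP [Det some] [N cat]]]] [Conj and] [VP [V examined]]]]]
The difference turns on whether NP → NP PP is used at the relevant span, versus an alternative expansion of NP.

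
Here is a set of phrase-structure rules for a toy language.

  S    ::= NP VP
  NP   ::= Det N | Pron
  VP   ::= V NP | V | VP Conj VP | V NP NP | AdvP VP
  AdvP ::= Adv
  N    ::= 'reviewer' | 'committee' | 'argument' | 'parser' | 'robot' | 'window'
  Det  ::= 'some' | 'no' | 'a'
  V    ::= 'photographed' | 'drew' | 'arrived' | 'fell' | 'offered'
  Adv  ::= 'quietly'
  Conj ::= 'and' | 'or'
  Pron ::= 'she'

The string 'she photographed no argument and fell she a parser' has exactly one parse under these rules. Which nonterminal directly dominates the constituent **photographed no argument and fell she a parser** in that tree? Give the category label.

S

S
  NP
    Pron: she
  VP
    VP
      V: photographed
      NP
        Det: no
        N: argument
    Conj: and
    VP
      V: fell
      NP
        Pron: she
      NP
        Det: a
        N: parser
The span 'photographed no argument and fell she a parser' is the VP node built by VP → VP Conj VP.
Its mother is the S built by S → NP VP.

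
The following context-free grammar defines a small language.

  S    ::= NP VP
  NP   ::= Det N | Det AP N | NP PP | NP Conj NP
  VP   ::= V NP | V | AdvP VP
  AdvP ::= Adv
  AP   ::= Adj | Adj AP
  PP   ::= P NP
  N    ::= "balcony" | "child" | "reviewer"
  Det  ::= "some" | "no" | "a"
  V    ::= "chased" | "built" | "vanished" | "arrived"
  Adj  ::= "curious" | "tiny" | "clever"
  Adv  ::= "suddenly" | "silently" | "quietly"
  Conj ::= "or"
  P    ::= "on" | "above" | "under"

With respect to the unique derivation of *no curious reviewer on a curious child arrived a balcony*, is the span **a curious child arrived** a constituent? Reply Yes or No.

[S [NP [NP [Det no] [AP [Adj curious]] [N reviewer]] [PP [P on] [NP [Det a] [AP [Adj curious]] [N child]]]] [VP [V arrived] [NP [Det a] [N balcony]]]]
The smallest constituent containing 'a curious child arrived' is the S spanning 'no curious reviewer on a curious child arrived a balcony'; no single node in the tree dominates exactly the given words.

No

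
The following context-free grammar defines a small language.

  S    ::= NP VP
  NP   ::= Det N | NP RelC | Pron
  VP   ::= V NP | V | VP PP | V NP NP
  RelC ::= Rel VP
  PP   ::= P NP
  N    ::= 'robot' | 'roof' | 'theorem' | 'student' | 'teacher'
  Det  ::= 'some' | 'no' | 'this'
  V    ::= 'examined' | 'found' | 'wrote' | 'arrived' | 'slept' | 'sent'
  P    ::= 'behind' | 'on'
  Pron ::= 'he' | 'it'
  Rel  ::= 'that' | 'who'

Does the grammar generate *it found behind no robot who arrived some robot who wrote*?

Grammatical

S
  NP
    Pron: it
  VP
    VP
      V: found
    PP
      P: behind
      NP
        NP
          Det: no
          N: robot
        RelC
          Rel: who
          VP
            V: arrived
            NP
              NP
                Det: some
                N: robot
              RelC
                Rel: who
                VP
                  V: wrote
Every word is introduced by a lexical rule and the phrasal rules combine the resulting categories into a single S.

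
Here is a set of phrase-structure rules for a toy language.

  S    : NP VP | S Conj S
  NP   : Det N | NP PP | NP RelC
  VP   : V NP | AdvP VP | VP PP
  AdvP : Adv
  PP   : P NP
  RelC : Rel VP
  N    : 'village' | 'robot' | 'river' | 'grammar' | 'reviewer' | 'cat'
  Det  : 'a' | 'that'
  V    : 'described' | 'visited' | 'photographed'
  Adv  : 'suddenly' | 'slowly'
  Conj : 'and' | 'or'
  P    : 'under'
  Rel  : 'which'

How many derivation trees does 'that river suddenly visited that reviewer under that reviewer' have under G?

3

Two of the 3 distinct bracketings:
[S [NP [Det that] [N river]] [VP [AdvP [Adv suddenly]] [VP [V visited] [NP [NP [Det that] [N reviewer]] [PP [P under] [NP [Det that] [N reviewer]]]]]]]
[S [NP [Det that] [N river]] [VP [AdvP [Adv suddenly]] [VP [VP [V visited] [NP [Det that] [N reviewer]]] [PP [P under] [NP [Det that] [N reviewer]]]]]]
The difference turns on whether NP → NP PP is used at the relevant span, versus an alternative expansion of NP.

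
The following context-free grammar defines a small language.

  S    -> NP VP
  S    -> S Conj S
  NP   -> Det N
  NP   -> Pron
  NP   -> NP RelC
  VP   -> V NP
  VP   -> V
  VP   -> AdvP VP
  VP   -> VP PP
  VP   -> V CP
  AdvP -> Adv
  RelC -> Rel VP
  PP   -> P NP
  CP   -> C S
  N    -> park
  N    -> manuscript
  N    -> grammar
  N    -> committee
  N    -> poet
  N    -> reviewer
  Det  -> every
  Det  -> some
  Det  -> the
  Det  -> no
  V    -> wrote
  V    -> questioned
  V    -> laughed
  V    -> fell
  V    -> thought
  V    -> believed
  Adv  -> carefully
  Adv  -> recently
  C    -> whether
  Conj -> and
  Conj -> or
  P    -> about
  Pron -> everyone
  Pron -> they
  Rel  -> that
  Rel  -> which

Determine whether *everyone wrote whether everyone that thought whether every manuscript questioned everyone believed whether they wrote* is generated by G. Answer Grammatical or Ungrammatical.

Grammatical

S
  NP
    Pron: everyone
  VP
    V: wrote
    CP
      C: whether
      S
        NP
          NP
            Pron: everyone
          RelC
            Rel: that
            VP
              V: thought
              CP
                C: whether
                S
                  NP
                    Det: every
                    N: manuscript
                  VP
                    V: questioned
                    NP
                      Pron: everyone
        VP
          V: believed
          CP
            C: whether
            S
              NP
                Pron: they
              VP
                V: wrote
Every word is introduced by a lexical rule and the phrasal rules combine the resulting categories into a single S.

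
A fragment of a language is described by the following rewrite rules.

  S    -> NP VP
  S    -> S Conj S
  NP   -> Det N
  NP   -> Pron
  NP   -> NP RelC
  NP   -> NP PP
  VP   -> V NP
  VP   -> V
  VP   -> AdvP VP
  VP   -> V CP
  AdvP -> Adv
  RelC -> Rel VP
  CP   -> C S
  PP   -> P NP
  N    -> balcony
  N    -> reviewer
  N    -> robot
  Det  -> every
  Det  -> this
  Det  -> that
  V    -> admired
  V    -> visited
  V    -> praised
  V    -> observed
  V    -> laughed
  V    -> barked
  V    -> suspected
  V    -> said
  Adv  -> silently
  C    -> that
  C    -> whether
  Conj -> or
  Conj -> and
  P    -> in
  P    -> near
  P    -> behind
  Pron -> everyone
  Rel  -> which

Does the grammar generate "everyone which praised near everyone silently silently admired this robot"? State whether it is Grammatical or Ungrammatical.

S
  NP
    NP
      NP
        Pron: everyone
      RelC
        Rel: which
        VP
          V: praised
    PP
      P: near
      NP
        Pron: everyone
  VP
    AdvP
      Adv: silently
    VP
      AdvP
        Adv: silently
      VP
        V: admired
        NP
          Det: this
          N: robot
Every word is introduced by a lexical rule and the phrasal rules combine the resulting categories into a single S.

Grammatical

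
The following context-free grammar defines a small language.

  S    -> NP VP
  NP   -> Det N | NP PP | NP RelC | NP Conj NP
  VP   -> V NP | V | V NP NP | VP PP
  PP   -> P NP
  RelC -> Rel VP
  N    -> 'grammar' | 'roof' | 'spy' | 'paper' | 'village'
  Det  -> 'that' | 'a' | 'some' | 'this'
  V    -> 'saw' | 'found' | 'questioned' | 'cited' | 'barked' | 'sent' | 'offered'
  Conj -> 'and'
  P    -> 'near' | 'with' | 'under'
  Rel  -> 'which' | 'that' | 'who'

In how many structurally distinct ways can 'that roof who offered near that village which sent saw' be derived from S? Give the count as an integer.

Two of the 4 distinct bracketings:
[S [NP [NP [NP [Det that] [N roof]] [RelC [Rel who] [VP [V offered]]]] [PP [P near] [NP [NP [Det that] [N village]] [RelC [Rel which] [VP [V sent]]]]]] [VP [V saw]]]
[S [NP [NP [Det that] [N roof]] [RelC [Rel who] [VP [VP [V offered]] [PP [P near] [NP [NP [Det that] [N village]] [RelC [Rel which] [VP [V sent]]]]]]]] [VP [V saw]]]
The difference turns on whether NP → NP PP is used at the relevant span, versus an alternative expansion of NP.

4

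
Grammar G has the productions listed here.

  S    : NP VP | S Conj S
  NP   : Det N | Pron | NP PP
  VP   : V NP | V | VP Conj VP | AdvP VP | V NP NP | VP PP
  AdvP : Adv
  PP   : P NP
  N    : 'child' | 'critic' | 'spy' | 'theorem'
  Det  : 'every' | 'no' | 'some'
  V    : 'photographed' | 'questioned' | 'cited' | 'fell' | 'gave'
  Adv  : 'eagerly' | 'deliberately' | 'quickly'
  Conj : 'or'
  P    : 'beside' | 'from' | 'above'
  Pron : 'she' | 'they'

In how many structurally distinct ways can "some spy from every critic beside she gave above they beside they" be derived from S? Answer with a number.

4

Two of the 4 distinct bracketings:
[S [NP [NP [Det some] [N spy]] [PP [P from] [NP [NP [Det every] [N critic]] [PP [P beside] [NP [Pron she]]]]]] [VP [VP [V gave]] [PP [P above] [NP [NP [Pron they]] [PP [P beside] [NP [Pron they]]]]]]]
[S [NP [NP [Det some] [N spy]] [PP [P from] [NP [NP [Det every] [N critic]] [PP [P beside] [NP [Pron she]]]]]] [VP [VP [VP [V gave]] [PP [P above] [NP [Pron they]]]] [PP [P beside] [NP [Pron they]]]]]
The trees differ in how a recursive rule is bracketed over the same span.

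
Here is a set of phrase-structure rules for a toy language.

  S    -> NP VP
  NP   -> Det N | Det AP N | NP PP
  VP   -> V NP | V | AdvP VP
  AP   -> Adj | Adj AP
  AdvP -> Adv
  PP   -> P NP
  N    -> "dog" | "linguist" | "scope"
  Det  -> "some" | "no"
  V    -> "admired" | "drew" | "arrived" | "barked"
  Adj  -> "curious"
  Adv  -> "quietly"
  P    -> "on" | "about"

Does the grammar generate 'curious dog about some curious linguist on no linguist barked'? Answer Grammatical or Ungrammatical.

Ungrammatical

For S → NP VP, no prefix of the string parses as an NP.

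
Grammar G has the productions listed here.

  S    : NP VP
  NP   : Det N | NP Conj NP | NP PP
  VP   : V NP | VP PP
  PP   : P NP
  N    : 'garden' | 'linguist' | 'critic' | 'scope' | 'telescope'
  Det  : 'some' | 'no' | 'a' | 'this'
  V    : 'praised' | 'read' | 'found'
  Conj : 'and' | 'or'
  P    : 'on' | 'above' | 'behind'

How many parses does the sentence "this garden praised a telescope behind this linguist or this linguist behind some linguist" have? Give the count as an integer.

10

Two of the 10 distinct bracketings:
[S [NP [Det this] [N garden]] [VP [V praised] [NP [NP [NP [Det a] [N telescope]] [PP [P behind] [NP [Det this] [N linguist]]]] [Conj or] [NP [NP [Det this] [N linguist]] [PP [P behind] [NP [Det some] [N linguist]]]]]]]
[S [NP [Det this] [N garden]] [VP [V praised] [NP [NP [Det a] [N telescope]] [PP [P behind] [NP [NP [Det this] [N linguist]] [Conj or] [NP [NP [Det this] [N linguist]] [PP [P behind] [NP [Det some] [N linguist]]]]]]]]]
The trees differ in how a recursive rule is bracketed over the same span.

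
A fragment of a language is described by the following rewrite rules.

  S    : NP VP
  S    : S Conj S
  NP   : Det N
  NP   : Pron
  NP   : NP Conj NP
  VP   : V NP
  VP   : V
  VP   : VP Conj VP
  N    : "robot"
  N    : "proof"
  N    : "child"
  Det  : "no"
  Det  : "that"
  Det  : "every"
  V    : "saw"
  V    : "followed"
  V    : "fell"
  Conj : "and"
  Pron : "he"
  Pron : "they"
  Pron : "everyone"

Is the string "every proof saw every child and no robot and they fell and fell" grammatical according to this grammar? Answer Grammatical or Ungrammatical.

S
  S
    NP
      Det: every
      N: proof
    VP
      V: saw
      NP
        Det: every
        N: child
  Conj: and
  S
    NP
      NP
        Det: no
        N: robot
      Conj: and
      NP
        Pron: they
    VP
      VP
        V: fell
      Conj: and
      VP
        V: fell
Every word is introduced by a lexical rule and the phrasal rules combine the resulting categories into a single S.

Grammatical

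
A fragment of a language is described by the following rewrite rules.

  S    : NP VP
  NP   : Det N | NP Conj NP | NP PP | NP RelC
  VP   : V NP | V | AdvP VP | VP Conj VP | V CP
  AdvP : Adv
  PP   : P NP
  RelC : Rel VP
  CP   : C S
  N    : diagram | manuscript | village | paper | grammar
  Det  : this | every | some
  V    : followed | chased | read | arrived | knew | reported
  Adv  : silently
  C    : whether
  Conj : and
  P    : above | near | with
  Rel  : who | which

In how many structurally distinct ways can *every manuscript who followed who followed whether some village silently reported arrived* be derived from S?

1

[S [NP [NP [NP [Det every] [N manuscript]] [RelC [Rel who] [VP [V followed]]]] [RelC [Rel who] [VP [V followed] [CP [C whether] [S [NP [Det some] [N village]] [VP [AdvP [Adv silently]] [VP [V reported]]]]]]]] [VP [V arrived]]]
No rule offers an alternative attachment or grouping for any span, so this is the only derivation.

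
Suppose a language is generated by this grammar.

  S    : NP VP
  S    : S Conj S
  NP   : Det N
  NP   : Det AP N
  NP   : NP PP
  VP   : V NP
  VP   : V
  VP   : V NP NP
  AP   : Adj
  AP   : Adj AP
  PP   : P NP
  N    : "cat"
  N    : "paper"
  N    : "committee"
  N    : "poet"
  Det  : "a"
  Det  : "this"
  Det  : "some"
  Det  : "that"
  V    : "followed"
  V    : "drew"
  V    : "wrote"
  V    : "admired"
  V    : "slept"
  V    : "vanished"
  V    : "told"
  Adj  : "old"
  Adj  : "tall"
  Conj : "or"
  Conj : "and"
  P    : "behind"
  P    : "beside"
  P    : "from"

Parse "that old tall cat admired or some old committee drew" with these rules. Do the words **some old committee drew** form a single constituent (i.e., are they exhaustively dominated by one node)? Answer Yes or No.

[S [S [NP [Det that] [AP [Adj old] [AP [Adj tall]]] [N cat]] [VP [V admired]]] [Conj or] [S [NP [Det some] [AP [Adj old]] [N committee]] [VP [V drew]]]]
The words 'some old committee drew' are exhaustively dominated by a single S node (built by S → NP VP), so they form a constituent.

Yes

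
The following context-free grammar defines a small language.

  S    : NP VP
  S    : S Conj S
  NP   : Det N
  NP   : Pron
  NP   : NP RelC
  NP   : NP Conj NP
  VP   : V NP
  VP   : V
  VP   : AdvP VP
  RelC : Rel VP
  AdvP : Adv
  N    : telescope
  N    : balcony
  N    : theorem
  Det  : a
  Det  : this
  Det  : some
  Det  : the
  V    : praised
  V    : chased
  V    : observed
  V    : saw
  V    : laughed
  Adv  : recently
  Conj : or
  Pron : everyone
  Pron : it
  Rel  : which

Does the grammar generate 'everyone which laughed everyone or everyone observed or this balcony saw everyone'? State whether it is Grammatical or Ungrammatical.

Grammatical

[S [S [NP [NP [Pron everyone]] [RelC [Rel which] [VP [V laughed] [NP [NP [Pron everyone]] [Conj or] [NP [Pron everyone]]]]]] [VP [V observed]]] [Conj or] [S [NP [Det this] [N balcony]] [VP [V saw] [NP [Pron everyone]]]]]
Every word is introduced by a lexical rule and the phrasal rules combine the resulting categories into a single S.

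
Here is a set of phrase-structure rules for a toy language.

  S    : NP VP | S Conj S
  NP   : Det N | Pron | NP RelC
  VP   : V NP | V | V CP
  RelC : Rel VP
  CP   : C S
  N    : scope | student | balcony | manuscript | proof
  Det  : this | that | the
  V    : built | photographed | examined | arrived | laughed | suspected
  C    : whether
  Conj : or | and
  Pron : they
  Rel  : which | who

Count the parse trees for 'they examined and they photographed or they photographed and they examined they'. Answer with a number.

5

Two of the 5 distinct bracketings:
[S [S [NP [Pron they]] [VP [V examined]]] [Conj and] [S [S [NP [Pron they]] [VP [V photographed]]] [Conj or] [S [S [NP [Pron they]] [VP [V photographed]]] [Conj and] [S [NP [Pron they]] [VP [V examined] [NP [Pron they]]]]]]]
[S [S [NP [Pron they]] [VP [V examined]]] [Conj and] [S [S [S [NP [Pron they]] [VP [V photographed]]] [Conj or] [S [NP [Pron they]] [VP [V photographed]]]] [Conj and] [S [NP [Pron they]] [VP [V examined] [NP [Pron they]]]]]]
The trees differ in how a recursive rule is bracketed over the same span.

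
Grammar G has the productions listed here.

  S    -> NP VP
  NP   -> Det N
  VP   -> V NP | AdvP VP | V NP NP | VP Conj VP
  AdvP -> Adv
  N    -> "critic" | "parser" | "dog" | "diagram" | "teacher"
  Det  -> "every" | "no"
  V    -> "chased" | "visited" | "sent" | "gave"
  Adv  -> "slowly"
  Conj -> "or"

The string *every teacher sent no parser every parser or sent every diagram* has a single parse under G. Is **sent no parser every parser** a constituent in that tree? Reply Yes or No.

[S [NP [Det every] [N teacher]] [VP [VP [V sent] [NP [Det no] [N parser]] [NP [Det every] [N parser]]] [Conj or] [VP [V sent] [NP [Det every] [N diagram]]]]]
The words 'sent no parser every parser' are exhaustively dominated by a single VP node (built by VP → V NP NP), so they form a constituent.

Yes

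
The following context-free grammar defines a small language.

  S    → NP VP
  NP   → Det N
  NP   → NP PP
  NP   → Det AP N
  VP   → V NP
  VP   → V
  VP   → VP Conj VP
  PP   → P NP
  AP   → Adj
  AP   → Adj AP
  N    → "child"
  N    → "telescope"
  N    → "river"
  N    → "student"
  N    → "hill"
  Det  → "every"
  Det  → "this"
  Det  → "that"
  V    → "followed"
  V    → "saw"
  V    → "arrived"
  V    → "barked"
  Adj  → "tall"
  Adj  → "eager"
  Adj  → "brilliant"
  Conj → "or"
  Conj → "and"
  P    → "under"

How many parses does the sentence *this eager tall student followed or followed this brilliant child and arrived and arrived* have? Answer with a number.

5

Two of the 5 distinct bracketings:
[S [NP [Det this] [AP [Adj eager] [AP [Adj tall]]] [N student]] [VP [VP [V followed]] [Conj or] [VP [VP [V followed] [NP [Det this] [AP [Adj brilliant]] [N child]]] [Conj and] [VP [VP [V arrived]] [Conj and] [VP [V arrived]]]]]]
[S [NP [Det this] [AP [Adj eager] [AP [Adj tall]]] [N student]] [VP [VP [V followed]] [Conj or] [VP [VP [VP [V followed] [NP [Det this] [AP [Adj brilliant]] [N child]]] [Conj and] [VP [V arrived]]] [Conj and] [VP [V arrived]]]]]
The trees differ in how a recursive rule is bracketed over the same span.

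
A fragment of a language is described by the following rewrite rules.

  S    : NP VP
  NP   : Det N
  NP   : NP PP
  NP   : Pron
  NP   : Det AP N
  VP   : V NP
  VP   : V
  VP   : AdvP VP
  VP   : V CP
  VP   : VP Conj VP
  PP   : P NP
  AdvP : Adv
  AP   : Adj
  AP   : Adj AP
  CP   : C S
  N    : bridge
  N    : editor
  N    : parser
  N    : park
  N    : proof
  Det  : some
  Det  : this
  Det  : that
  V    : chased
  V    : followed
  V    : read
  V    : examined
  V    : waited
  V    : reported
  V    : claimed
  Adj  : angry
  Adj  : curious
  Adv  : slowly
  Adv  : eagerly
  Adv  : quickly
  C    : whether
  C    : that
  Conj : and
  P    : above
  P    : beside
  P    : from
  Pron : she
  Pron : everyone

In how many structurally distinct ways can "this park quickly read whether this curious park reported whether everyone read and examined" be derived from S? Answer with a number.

4

Two of the 4 distinct bracketings:
[S [NP [Det this] [N park]] [VP [AdvP [Adv quickly]] [VP [V read] [CP [C whether] [S [NP [Det this] [AP [Adj curious]] [N park]] [VP [V reported] [CP [C whether] [S [NP [Pron everyone]] [VP [VP [V read]] [Conj and] [VP [V examined]]]]]]]]]]]
[S [NP [Det this] [N park]] [VP [AdvP [Adv quickly]] [VP [V read] [CP [C whether] [S [NP [Det this] [AP [Adj curious]] [N park]] [VP [VP [V reported] [CP [C whether] [S [NP [Pron everyone]] [VP [V read]]]]] [Conj and] [VP [V examined]]]]]]]]
The trees differ in how a recursive rule is bracketed over the same span.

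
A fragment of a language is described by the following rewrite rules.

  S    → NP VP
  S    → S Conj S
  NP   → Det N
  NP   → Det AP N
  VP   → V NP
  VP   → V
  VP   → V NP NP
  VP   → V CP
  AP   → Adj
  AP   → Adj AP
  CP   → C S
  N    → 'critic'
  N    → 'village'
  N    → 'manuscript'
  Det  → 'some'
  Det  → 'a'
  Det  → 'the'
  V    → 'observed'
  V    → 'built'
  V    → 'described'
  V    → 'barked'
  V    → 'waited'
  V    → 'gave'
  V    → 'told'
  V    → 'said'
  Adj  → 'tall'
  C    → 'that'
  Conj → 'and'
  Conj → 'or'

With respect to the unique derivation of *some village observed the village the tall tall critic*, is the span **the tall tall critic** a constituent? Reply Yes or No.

Yes

[S [NP [Det some] [N village]] [VP [V observed] [NP [Det the] [N village]] [NP [Det the] [AP [Adj tall] [AP [Adj tall]]] [N critic]]]]
The words 'the tall tall critic' are exhaustively dominated by a single NP node (built by NP → Det AP N), so they form a constituent.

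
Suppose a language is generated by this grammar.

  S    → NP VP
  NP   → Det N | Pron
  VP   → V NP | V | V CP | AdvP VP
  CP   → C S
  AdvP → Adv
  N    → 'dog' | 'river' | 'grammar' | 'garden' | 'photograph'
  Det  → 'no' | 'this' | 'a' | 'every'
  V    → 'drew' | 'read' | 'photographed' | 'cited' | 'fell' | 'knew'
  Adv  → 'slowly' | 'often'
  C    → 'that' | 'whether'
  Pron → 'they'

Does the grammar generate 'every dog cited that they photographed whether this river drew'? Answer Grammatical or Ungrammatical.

Grammatical

S
  NP
    Det: every
    N: dog
  VP
    V: cited
    CP
      C: that
      S
        NP
          Pron: they
        VP
          V: photographed
          CP
            C: whether
            S
              NP
                Det: this
                N: river
              VP
                V: drew
The bracketing above is licensed at every node by one of the given productions, with S at the root.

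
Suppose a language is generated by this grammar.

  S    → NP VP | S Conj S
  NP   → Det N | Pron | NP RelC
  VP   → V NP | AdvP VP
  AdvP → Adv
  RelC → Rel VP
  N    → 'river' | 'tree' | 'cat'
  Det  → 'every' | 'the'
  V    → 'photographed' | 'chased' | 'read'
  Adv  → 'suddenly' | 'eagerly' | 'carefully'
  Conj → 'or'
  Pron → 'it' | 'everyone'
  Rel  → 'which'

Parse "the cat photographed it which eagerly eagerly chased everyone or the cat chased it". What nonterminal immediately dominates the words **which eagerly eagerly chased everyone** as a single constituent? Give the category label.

S
  S
    NP
      Det: the
      N: cat
    VP
      V: photographed
      NP
        NP
          Pron: it
        RelC
          Rel: which
          VP
            AdvP
              Adv: eagerly
            VP
              AdvP
                Adv: eagerly
              VP
                V: chased
                NP
                  Pron: everyone
  Conj: or
  S
    NP
      Det: the
      N: cat
    VP
      V: chased
      NP
        Pron: it
The span 'which eagerly eagerly chased everyone' is the RelC node built by RelC → Rel VP.

RelC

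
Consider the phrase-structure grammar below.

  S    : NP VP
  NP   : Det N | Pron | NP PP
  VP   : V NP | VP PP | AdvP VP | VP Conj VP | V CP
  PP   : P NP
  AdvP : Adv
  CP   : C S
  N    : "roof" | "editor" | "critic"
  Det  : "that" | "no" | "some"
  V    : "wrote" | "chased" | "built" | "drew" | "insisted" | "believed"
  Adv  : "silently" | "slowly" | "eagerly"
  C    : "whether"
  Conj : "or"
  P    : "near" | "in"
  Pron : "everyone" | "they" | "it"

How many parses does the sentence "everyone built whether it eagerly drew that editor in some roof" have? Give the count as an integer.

Two of the 4 distinct bracketings:
[S [NP [Pron everyone]] [VP [VP [V built] [CP [C whether] [S [NP [Pron it]] [VP [AdvP [Adv eagerly]] [VP [V drew] [NP [Det that] [N editor]]]]]]] [PP [P in] [NP [Det some] [N roof]]]]]
[S [NP [Pron everyone]] [VP [V built] [CP [C whether] [S [NP [Pron it]] [VP [VP [AdvP [Adv eagerly]] [VP [V drew] [NP [Det that] [N editor]]]] [PP [P in] [NP [Det some] [N roof]]]]]]]]
The trees differ in how a recursive rule is bracketed over the same span.

4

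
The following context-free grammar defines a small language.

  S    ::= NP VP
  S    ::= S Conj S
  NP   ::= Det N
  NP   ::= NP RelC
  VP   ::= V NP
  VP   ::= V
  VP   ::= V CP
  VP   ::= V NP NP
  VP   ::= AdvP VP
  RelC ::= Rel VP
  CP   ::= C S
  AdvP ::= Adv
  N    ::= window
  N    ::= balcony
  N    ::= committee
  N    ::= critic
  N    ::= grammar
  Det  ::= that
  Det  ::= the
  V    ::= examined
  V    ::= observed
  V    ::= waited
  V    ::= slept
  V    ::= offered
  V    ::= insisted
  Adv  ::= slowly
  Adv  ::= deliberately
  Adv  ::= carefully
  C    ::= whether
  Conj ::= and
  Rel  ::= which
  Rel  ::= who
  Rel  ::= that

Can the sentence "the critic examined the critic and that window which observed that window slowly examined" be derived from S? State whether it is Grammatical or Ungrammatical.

Grammatical

[S [S [NP [Det the] [N critic]] [VP [V examined] [NP [Det the] [N critic]]]] [Conj and] [S [NP [NP [Det that] [N window]] [RelC [Rel which] [VP [V observed] [NP [Det that] [N window]]]]] [VP [AdvP [Adv slowly]] [VP [V examined]]]]]
Every word is introduced by a lexical rule and the phrasal rules combine the resulting categories into a single S.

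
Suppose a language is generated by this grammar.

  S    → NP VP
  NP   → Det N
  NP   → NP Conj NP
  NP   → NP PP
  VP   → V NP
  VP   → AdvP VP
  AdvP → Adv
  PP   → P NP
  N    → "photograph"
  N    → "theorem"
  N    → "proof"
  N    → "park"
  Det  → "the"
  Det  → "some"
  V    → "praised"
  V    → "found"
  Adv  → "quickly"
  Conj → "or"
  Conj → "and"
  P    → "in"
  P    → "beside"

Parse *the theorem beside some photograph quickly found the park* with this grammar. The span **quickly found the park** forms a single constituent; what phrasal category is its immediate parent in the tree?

S

[S [NP [NP [Det the] [N theorem]] [PP [P beside] [NP [Det some] [N photograph]]]] [VP [AdvP [Adv quickly]] [VP [V found] [NP [Det the] [N park]]]]]
The span 'quickly found the park' is the VP node built by VP → AdvP VP.
Its mother is the S built by S → NP VP.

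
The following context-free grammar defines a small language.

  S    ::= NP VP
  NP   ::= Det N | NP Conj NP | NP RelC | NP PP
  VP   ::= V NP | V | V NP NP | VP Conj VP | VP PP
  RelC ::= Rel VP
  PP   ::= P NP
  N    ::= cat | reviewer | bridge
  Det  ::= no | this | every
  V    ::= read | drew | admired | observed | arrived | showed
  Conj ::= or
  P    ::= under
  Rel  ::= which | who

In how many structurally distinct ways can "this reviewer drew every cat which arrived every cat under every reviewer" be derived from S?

6

Two of the 6 distinct bracketings:
[S [NP [Det this] [N reviewer]] [VP [V drew] [NP [NP [Det every] [N cat]] [RelC [Rel which] [VP [V arrived] [NP [NP [Det every] [N cat]] [PP [P under] [NP [Det every] [N reviewer]]]]]]]]]
[S [NP [Det this] [N reviewer]] [VP [V drew] [NP [NP [Det every] [N cat]] [RelC [Rel which] [VP [VP [V arrived] [NP [Det every] [N cat]]] [PP [P under] [NP [Det every] [N reviewer]]]]]]]]
The difference turns on whether NP → NP PP is used at the relevant span, versus an alternative expansion of NP.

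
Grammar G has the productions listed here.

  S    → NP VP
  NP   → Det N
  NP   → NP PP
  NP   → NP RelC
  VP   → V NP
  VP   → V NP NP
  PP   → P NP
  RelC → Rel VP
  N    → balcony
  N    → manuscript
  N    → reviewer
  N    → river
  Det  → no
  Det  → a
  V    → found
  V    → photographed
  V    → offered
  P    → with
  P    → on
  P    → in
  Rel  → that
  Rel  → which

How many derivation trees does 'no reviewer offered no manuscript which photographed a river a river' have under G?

2

The two bracketings:
[S [NP [Det no] [N reviewer]] [VP [V offered] [NP [NP [Det no] [N manuscript]] [RelC [Rel which] [VP [V photographed] [NP [Det a] [N river]] [NP [Det a] [N river]]]]]]]
[S [NP [Det no] [N reviewer]] [VP [V offered] [NP [NP [Det no] [N manuscript]] [RelC [Rel which] [VP [V photographed] [NP [Det a] [N river]]]]] [NP [Det a] [N river]]]]
The trees differ in how a recursive rule is bracketed over the same span.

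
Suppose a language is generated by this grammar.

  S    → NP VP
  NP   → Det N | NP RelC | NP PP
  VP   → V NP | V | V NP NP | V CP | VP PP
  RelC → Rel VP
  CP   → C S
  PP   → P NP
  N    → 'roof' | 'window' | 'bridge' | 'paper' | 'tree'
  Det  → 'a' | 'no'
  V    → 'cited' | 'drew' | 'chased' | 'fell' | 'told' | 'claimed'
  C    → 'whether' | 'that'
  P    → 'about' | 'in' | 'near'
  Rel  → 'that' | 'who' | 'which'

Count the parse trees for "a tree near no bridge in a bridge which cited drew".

5

Two of the 5 distinct bracketings:
[S [NP [NP [NP [Det a] [N tree]] [PP [P near] [NP [NP [Det no] [N bridge]] [PP [P in] [NP [Det a] [N bridge]]]]]] [RelC [Rel which] [VP [V cited]]]] [VP [V drew]]]
[S [NP [NP [NP [NP [Det a] [N tree]] [PP [P near] [NP [Det no] [N bridge]]]] [PP [P in] [NP [Det a] [N bridge]]]] [RelC [Rel which] [VP [V cited]]]] [VP [V drew]]]
The trees differ in how a recursive rule is bracketed over the same span.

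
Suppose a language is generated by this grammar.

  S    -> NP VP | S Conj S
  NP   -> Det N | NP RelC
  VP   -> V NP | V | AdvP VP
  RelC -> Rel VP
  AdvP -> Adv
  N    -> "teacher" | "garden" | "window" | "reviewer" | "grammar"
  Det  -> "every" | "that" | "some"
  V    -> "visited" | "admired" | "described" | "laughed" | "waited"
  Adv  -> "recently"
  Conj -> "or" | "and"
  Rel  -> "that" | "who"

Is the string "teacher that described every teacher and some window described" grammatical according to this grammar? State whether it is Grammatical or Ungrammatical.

For S → NP VP, no prefix of the string parses as an NP. The alternative S rule S → S Conj S likewise has no satisfying split.

Ungrammatical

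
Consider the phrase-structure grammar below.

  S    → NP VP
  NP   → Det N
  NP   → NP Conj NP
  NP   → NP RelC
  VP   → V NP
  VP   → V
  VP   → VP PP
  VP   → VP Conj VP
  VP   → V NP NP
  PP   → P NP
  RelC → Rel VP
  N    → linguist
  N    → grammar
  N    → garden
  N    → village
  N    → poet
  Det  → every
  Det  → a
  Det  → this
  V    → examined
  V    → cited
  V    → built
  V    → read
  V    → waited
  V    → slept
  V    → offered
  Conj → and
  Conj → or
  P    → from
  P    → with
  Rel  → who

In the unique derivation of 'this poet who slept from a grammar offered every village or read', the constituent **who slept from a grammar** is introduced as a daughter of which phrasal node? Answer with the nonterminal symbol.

S
  NP
    NP
      Det: this
      N: poet
    RelC
      Rel: who
      VP
        VP
          V: slept
        PP
          P: from
          NP
            Det: a
            N: grammar
  VP
    VP
      V: offered
      NP
        Det: every
        N: village
    Conj: or
    VP
      V: read
The span 'who slept from a grammar' is the RelC node built by RelC → Rel VP.
Its mother is the NP built by NP → NP RelC.

NP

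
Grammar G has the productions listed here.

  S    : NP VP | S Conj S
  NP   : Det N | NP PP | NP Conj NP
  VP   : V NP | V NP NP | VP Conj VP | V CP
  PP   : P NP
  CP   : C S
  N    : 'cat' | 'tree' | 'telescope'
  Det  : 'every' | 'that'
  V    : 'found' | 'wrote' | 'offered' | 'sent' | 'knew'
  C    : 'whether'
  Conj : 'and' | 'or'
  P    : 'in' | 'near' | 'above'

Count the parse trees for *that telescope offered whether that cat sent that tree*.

[S [NP [Det that] [N telescope]] [VP [V offered] [CP [C whether] [S [NP [Det that] [N cat]] [VP [V sent] [NP [Det that] [N tree]]]]]]]
No rule offers an alternative attachment or grouping for any span, so this is the only derivation.

1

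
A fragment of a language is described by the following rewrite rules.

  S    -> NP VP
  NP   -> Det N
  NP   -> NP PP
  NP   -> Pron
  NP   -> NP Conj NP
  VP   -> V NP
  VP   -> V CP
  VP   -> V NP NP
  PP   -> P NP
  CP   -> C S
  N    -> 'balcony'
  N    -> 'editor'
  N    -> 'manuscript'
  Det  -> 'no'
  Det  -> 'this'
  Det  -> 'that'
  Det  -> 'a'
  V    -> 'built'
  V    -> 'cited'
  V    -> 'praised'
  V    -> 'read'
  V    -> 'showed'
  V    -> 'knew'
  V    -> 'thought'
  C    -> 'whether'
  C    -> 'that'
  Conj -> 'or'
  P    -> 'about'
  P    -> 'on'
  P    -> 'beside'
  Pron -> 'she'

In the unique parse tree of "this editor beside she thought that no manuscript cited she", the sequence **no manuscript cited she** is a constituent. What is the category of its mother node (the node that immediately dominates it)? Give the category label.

CP

S
  NP
    NP
      Det: this
      N: editor
    PP
      P: beside
      NP
        Pron: she
  VP
    V: thought
    CP
      C: that
      S
        NP
          Det: no
          N: manuscript
        VP
          V: cited
          NP
            Pron: she
The span 'no manuscript cited she' is the S node built by S → NP VP.
Its mother is the CP built by CP → C S.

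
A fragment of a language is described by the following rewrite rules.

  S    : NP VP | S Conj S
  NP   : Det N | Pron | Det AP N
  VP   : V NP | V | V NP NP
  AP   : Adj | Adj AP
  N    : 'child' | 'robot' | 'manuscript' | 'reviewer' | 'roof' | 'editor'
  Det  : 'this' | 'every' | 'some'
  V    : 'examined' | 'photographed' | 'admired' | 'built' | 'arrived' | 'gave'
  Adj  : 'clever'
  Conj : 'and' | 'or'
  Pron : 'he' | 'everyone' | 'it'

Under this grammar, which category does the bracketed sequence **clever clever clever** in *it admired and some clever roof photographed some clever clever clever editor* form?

[S [S [NP [Pron it]] [VP [V admired]]] [Conj and] [S [NP [Det some] [AP [Adj clever]] [N roof]] [VP [V photographed] [NP [Det some] [AP [Adj clever] [AP [Adj clever] [AP [Adj clever]]]] [N editor]]]]]
The span 'clever clever clever' is the AP node built by AP → Adj AP.

AP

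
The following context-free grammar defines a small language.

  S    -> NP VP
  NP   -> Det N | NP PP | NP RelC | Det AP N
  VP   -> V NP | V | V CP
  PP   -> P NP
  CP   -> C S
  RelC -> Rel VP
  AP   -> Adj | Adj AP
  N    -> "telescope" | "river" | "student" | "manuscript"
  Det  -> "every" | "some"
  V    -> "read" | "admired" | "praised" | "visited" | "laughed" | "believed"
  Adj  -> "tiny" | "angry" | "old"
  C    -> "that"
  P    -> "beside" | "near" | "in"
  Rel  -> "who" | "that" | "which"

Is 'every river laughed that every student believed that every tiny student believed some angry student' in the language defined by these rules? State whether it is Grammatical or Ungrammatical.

S
  NP
    Det: every
    N: river
  VP
    V: laughed
    CP
      C: that
      S
        NP
          Det: every
          N: student
        VP
          V: believed
          CP
            C: that
            S
              NP
                Det: every
                AP
                  Adj: tiny
                N: student
              VP
                V: believed
                NP
                  Det: some
                  AP
                    Adj: angry
                  N: student
Each bracket corresponds to one application of a listed rule, so the string is derivable from S.

Grammatical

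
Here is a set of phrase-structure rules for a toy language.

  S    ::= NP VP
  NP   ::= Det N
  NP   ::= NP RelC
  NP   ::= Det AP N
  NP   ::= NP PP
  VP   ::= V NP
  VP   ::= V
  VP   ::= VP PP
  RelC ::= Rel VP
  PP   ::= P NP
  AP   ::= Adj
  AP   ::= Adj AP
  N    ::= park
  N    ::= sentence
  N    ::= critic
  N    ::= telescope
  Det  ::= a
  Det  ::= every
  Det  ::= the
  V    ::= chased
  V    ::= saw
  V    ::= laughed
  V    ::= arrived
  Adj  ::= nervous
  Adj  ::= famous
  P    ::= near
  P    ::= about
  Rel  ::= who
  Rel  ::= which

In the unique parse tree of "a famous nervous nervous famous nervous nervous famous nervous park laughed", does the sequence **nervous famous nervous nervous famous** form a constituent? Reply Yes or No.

[S [NP [Det a] [AP [Adj famous] [AP [Adj nervous] [AP [Adj nervous] [AP [Adj famous] [AP [Adj nervous] [AP [Adj nervous] [AP [Adj famous] [AP [Adj nervous]]]]]]]]] [N park]] [VP [V laughed]]]
The smallest constituent containing 'nervous famous nervous nervous famous' is the AP spanning 'nervous famous nervous nervous famous nervous'; no single node in the tree dominates exactly the given words.

No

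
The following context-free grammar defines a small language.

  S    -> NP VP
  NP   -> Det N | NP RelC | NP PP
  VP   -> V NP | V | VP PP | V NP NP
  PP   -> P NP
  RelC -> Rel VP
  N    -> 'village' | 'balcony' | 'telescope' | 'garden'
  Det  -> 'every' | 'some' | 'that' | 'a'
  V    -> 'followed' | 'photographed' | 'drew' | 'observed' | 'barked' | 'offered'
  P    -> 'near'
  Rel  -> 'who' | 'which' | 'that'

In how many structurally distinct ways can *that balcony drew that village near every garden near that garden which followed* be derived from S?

9

Two of the 9 distinct bracketings:
[S [NP [Det that] [N balcony]] [VP [V drew] [NP [NP [NP [Det that] [N village]] [PP [P near] [NP [NP [Det every] [N garden]] [PP [P near] [NP [Det that] [N garden]]]]]] [RelC [Rel which] [VP [V followed]]]]]]
[S [NP [Det that] [N balcony]] [VP [V drew] [NP [NP [NP [NP [Det that] [N village]] [PP [P near] [NP [Det every] [N garden]]]] [PP [P near] [NP [Det that] [N garden]]]] [RelC [Rel which] [VP [V followed]]]]]]
The trees differ in how a recursive rule is bracketed over the same span.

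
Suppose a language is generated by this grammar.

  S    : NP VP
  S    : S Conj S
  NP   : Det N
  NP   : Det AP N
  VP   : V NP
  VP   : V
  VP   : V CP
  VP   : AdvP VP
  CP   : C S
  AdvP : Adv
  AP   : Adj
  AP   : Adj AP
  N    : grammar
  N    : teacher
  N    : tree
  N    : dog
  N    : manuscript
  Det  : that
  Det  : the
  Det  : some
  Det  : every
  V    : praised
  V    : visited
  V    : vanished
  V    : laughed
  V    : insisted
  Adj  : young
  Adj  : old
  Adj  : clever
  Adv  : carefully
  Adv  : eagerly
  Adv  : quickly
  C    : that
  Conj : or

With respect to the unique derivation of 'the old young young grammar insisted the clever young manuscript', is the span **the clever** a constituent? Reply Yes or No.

[S [NP [Det the] [AP [Adj old] [AP [Adj young] [AP [Adj young]]]] [N grammar]] [VP [V insisted] [NP [Det the] [AP [Adj clever] [AP [Adj young]]] [N manuscript]]]]
The smallest constituent containing 'the clever' is the NP spanning 'the clever young manuscript'; no single node in the tree dominates exactly the given words.

No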